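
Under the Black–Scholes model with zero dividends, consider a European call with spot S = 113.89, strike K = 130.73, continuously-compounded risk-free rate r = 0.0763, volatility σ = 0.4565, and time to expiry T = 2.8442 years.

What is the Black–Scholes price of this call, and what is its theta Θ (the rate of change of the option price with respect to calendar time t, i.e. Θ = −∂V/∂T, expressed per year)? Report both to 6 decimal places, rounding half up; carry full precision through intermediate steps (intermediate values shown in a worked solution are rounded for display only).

σ√T = 0.4565·√2.8442 = 0.769876
d₁ = (ln(S/K) + (r+σ²/2)T) / (σ√T) = (ln(113.89/130.73) + (0.0763+0.4565²/2)·2.8442) / 0.769876 = (-0.137901 + 0.513367) / 0.769876 = 0.487697
d₂ = d₁ − σ√T = 0.487697 − 0.769876 = -0.282179
e^{−rT} = e^{−0.0763·2.8442} = 0.804920
N(d₁) = 0.687118,  N(d₂) = 0.388903
Call price V = S·N(d₁) − K·e^{−rT}·N(d₂) = 78.255829 − 40.923163 = 37.332666
φ(d₁) = (1/√(2π))·e^{−d₁²/2} = 0.354211
Θ = −S·φ(d₁)·σ/(2√T) − r·K·e^{−rT}·N(d₂) = −5.459820 − 3.122437 = -8.582257

price = 37.332666
Θ = -8.582257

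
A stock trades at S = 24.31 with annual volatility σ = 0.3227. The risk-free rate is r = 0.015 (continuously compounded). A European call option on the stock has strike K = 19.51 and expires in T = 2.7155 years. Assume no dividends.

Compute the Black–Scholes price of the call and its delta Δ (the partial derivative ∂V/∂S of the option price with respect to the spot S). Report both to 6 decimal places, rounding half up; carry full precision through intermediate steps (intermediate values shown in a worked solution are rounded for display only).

σ√T = 0.3227·√2.7155 = 0.531770
d₁ = (ln(S/K) + (r+σ²/2)T) / (σ√T) = (ln(24.31/19.51) + (0.015+0.3227²/2)·2.7155) / 0.531770 = (0.219961 + 0.182122) / 0.531770 = 0.756122
d₂ = d₁ − σ√T = 0.756122 − 0.531770 = 0.224352
e^{−rT} = e^{−0.015·2.7155} = 0.960086
N(d₁) = 0.775212,  N(d₂) = 0.588758
Call price V = S·N(d₁) − K·e^{−rT}·N(d₂) = 18.845400 − 11.028191 = 7.817209
Δ = N(d₁) = 0.775212

price = 7.817209
Δ = 0.775212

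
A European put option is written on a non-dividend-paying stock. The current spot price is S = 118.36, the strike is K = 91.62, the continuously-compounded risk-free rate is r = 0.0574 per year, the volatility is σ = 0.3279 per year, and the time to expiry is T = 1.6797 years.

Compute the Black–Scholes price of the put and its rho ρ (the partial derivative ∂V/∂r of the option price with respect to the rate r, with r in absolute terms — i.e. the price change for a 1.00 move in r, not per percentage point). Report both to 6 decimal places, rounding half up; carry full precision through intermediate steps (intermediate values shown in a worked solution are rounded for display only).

σ√T = 0.3279·√1.6797 = 0.424969
d₁ = (ln(S/K) + (r+σ²/2)T) / (σ√T) = (ln(118.36/91.62) + (0.0574+0.3279²/2)·1.6797) / 0.424969 = (0.256081 + 0.186714) / 0.424969 = 1.041947
d₂ = d₁ − σ√T = 1.041947 − 0.424969 = 0.616978
e^{−rT} = e^{−0.0574·1.6797} = 0.908087
N(−d₁) = 0.148718,  N(−d₂) = 0.268625
Put price V = K·e^{−rT}·N(−d₂) − S·N(−d₁) = 22.349279 − 17.602267 = 4.747011
ρ = −K·T·e^{−rT}·N(−d₂) = -37.540084

price = 4.747011
ρ = -37.540084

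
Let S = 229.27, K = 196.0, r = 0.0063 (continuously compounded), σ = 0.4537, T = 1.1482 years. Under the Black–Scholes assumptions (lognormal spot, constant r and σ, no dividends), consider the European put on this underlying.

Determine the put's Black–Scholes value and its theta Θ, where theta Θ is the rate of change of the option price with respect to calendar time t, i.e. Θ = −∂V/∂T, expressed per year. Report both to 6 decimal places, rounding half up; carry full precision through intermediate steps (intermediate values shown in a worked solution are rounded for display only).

price = 25.604398
Θ = -15.794620

σ√T = 0.4537·√1.1482 = 0.486158
d₁ = (ln(S/K) + (r+σ²/2)T) / (σ√T) = (ln(229.27/196.0) + (0.0063+0.4537²/2)·1.1482) / 0.486158 = (0.156786 + 0.125409) / 0.486158 = 0.580458
d₂ = d₁ − σ√T = 0.580458 − 0.486158 = 0.094300
e^{−rT} = e^{−0.0063·1.1482} = 0.992792
N(−d₁) = 0.280803,  N(−d₂) = 0.462436
Put price V = K·e^{−rT}·N(−d₂) − S·N(−d₁) = 89.984105 − 64.379707 = 25.604398
φ(d₁) = (1/√(2π))·e^{−d₁²/2} = 0.337090
Θ = −S·φ(d₁)·σ/(2√T) + r·K·e^{−rT}·N(−d₂) = −16.361520 + 0.566900 = -15.794620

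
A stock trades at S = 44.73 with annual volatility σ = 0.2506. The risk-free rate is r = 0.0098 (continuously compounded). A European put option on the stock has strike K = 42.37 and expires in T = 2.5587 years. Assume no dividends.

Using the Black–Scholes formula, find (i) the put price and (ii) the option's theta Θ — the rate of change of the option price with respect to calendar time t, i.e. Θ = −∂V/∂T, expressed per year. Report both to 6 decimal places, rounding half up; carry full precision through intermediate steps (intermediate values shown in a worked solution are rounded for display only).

price = 5.261557
Θ = -1.088373

σ√T = 0.2506·√2.5587 = 0.400858
d₁ = (ln(S/K) + (r+σ²/2)T) / (σ√T) = (ln(44.73/42.37) + (0.0098+0.2506²/2)·2.5587) / 0.400858 = (0.054204 + 0.105419) / 0.400858 = 0.398203
d₂ = d₁ − σ√T = 0.398203 − 0.400858 = -0.002656
e^{−rT} = e^{−0.0098·2.5587} = 0.975237
N(−d₁) = 0.345240,  N(−d₂) = 0.501059
Put price V = K·e^{−rT}·N(−d₂) − S·N(−d₁) = 20.704162 − 15.442605 = 5.261557
φ(d₁) = (1/√(2π))·e^{−d₁²/2} = 0.368534
Θ = −S·φ(d₁)·σ/(2√T) + r·K·e^{−rT}·N(−d₂) = −1.291274 + 0.202901 = -1.088373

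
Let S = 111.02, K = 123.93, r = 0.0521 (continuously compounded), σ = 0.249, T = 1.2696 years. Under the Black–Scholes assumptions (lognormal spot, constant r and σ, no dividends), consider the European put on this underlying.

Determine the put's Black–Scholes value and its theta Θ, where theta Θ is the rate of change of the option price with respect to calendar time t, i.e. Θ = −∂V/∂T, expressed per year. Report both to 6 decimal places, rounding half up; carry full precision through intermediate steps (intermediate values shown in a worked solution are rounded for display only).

σ√T = 0.249·√1.2696 = 0.280565
d₁ = (ln(S/K) + (r+σ²/2)T) / (σ√T) = (ln(111.02/123.93) + (0.0521+0.249²/2)·1.2696) / 0.280565 = (-0.110007 + 0.105504) / 0.280565 = -0.016047
d₂ = d₁ − σ√T = -0.016047 − 0.280565 = -0.296611
e^{−rT} = e^{−0.0521·1.2696} = 0.935994
N(−d₁) = 0.506401,  N(−d₂) = 0.616618
Put price V = K·e^{−rT}·N(−d₂) − S·N(−d₁) = 71.526335 − 56.220686 = 15.305649
φ(d₁) = (1/√(2π))·e^{−d₁²/2} = 0.398891
Θ = −S·φ(d₁)·σ/(2√T) + r·K·e^{−rT}·N(−d₂) = −4.893181 + 3.726522 = -1.166659

price = 15.305649
Θ = -1.166659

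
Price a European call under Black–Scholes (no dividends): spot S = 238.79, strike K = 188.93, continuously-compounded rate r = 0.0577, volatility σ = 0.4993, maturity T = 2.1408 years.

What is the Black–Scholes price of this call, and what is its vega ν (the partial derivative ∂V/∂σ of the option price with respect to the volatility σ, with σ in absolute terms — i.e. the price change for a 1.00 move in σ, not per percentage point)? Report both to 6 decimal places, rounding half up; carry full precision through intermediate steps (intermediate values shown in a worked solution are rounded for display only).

σ√T = 0.4993·√2.1408 = 0.730549
d₁ = (ln(S/K) + (r+σ²/2)T) / (σ√T) = (ln(238.79/188.93) + (0.0577+0.4993²/2)·2.1408) / 0.730549 = (0.234208 + 0.390375) / 0.730549 = 0.854950
d₂ = d₁ − σ√T = 0.854950 − 0.730549 = 0.124401
e^{−rT} = e^{−0.0577·2.1408} = 0.883800
N(d₁) = 0.803711,  N(d₂) = 0.549501
Call price V = S·N(d₁) − K·e^{−rT}·N(d₂) = 191.918059 − 91.753689 = 100.164369
φ(d₁) = (1/√(2π))·e^{−d₁²/2} = 0.276814
ν = S·φ(d₁)·√T = 96.714749

price = 100.164369
ν = 96.714749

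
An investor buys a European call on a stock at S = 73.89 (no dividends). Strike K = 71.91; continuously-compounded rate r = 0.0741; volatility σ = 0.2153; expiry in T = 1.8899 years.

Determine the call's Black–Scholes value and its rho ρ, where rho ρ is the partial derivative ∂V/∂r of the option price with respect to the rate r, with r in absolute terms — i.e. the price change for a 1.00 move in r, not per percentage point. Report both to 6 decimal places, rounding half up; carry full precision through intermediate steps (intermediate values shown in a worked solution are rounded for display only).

price = 14.947069
ρ = 78.167455

σ√T = 0.2153·√1.8899 = 0.295981
d₁ = (ln(S/K) + (r+σ²/2)T) / (σ√T) = (ln(73.89/71.91) + (0.0741+0.2153²/2)·1.8899) / 0.295981 = (0.027162 + 0.183844) / 0.295981 = 0.712905
d₂ = d₁ − σ√T = 0.712905 − 0.295981 = 0.416924
e^{−rT} = e^{−0.0741·1.8899} = 0.869322
N(d₁) = 0.762048,  N(d₂) = 0.661633
Call price V = S·N(d₁) − K·e^{−rT}·N(d₂) = 56.307699 − 41.360630 = 14.947069
ρ = K·T·e^{−rT}·N(d₂) = 78.167455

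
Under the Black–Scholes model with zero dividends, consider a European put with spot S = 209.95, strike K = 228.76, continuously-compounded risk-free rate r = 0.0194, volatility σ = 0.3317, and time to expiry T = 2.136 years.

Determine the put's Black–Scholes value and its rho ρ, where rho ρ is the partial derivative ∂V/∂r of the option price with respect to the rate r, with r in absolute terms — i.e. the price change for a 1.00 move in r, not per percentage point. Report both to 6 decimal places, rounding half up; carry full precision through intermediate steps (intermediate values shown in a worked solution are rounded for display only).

price = 46.053075
ρ = -295.705606

σ√T = 0.3317·√2.136 = 0.484782
d₁ = (ln(S/K) + (r+σ²/2)T) / (σ√T) = (ln(209.95/228.76) + (0.0194+0.3317²/2)·2.136) / 0.484782 = (-0.085804 + 0.158945) / 0.484782 = 0.150874
d₂ = d₁ − σ√T = 0.150874 − 0.484782 = -0.333907
e^{−rT} = e^{−0.0194·2.136} = 0.959408
N(−d₁) = 0.440038,  N(−d₂) = 0.630775
Put price V = K·e^{−rT}·N(−d₂) − S·N(−d₁) = 138.438954 − 92.385878 = 46.053075
ρ = −K·T·e^{−rT}·N(−d₂) = -295.705606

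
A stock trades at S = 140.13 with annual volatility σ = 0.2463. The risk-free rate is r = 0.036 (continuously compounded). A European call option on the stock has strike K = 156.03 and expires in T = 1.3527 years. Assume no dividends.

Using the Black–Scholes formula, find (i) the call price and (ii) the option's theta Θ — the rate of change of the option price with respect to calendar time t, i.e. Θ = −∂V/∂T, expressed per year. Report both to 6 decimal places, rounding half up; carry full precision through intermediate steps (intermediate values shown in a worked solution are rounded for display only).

σ√T = 0.2463·√1.3527 = 0.286461
d₁ = (ln(S/K) + (r+σ²/2)T) / (σ√T) = (ln(140.13/156.03) + (0.036+0.2463²/2)·1.3527) / 0.286461 = (-0.107478 + 0.089727) / 0.286461 = -0.061965
d₂ = d₁ − σ√T = -0.061965 − 0.286461 = -0.348426
e^{−rT} = e^{−0.036·1.3527} = 0.952469
N(d₁) = 0.475295,  N(d₂) = 0.363760
Call price V = S·N(d₁) − K·e^{−rT}·N(d₂) = 66.603117 − 54.059774 = 12.543343
φ(d₁) = (1/√(2π))·e^{−d₁²/2} = 0.398177
Θ = −S·φ(d₁)·σ/(2√T) − r·K·e^{−rT}·N(d₂) = −5.908008 − 1.946152 = -7.854160

price = 12.543343
Θ = -7.854160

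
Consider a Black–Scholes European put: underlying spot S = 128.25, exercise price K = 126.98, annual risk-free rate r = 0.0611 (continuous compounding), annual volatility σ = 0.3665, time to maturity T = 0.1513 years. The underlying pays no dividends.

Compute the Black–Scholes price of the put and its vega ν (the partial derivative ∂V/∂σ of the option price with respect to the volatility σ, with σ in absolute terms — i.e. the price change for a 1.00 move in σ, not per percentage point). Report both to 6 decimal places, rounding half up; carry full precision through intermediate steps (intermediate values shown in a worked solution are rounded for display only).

price = 6.064472
ν = 19.483988

σ√T = 0.3665·√0.1513 = 0.142559
d₁ = (ln(S/K) + (r+σ²/2)T) / (σ√T) = (ln(128.25/126.98) + (0.0611+0.3665²/2)·0.1513) / 0.142559 = (0.009952 + 0.019406) / 0.142559 = 0.205935
d₂ = d₁ − σ√T = 0.205935 − 0.142559 = 0.063376
e^{−rT} = e^{−0.0611·0.1513} = 0.990798
N(−d₁) = 0.418421,  N(−d₂) = 0.474733
Put price V = K·e^{−rT}·N(−d₂) − S·N(−d₁) = 59.726948 − 53.662476 = 6.064472
φ(d₁) = (1/√(2π))·e^{−d₁²/2} = 0.390572
ν = S·φ(d₁)·√T = 19.483988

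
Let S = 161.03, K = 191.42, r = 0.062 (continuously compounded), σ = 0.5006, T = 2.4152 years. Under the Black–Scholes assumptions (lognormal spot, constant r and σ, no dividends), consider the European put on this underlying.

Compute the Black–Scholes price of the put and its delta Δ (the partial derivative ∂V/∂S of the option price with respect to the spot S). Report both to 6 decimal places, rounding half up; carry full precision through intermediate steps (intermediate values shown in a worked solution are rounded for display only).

σ√T = 0.5006·√2.4152 = 0.777978
d₁ = (ln(S/K) + (r+σ²/2)T) / (σ√T) = (ln(161.03/191.42) + (0.062+0.5006²/2)·2.4152) / 0.777978 = (-0.172879 + 0.452367) / 0.777978 = 0.359249
d₂ = d₁ − σ√T = 0.359249 − 0.777978 = -0.418729
e^{−rT} = e^{−0.062·2.4152} = 0.860930
N(−d₁) = 0.359704,  N(−d₂) = 0.662293
Put price V = K·e^{−rT}·N(−d₂) − S·N(−d₁) = 109.145309 − 57.923183 = 51.222126
Δ = −N(−d₁) = -0.359704

price = 51.222126
Δ = -0.359704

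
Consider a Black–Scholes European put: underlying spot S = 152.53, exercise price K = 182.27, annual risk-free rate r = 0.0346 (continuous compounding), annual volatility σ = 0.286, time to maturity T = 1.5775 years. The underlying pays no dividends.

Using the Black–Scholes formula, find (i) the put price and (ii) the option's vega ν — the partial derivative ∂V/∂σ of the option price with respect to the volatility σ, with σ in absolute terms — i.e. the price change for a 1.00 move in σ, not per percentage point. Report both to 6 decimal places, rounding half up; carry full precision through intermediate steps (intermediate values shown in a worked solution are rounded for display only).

σ√T = 0.286·√1.5775 = 0.359212
d₁ = (ln(S/K) + (r+σ²/2)T) / (σ√T) = (ln(152.53/182.27) + (0.0346+0.286²/2)·1.5775) / 0.359212 = (-0.178128 + 0.119098) / 0.359212 = -0.164331
d₂ = d₁ − σ√T = -0.164331 − 0.359212 = -0.523543
e^{−rT} = e^{−0.0346·1.5775} = 0.946881
N(−d₁) = 0.565265,  N(−d₂) = 0.699702
Put price V = K·e^{−rT}·N(−d₂) − S·N(−d₁) = 120.760178 − 86.219836 = 34.540342
φ(d₁) = (1/√(2π))·e^{−d₁²/2} = 0.393592
ν = S·φ(d₁)·√T = 75.402547

price = 34.540342
ν = 75.402547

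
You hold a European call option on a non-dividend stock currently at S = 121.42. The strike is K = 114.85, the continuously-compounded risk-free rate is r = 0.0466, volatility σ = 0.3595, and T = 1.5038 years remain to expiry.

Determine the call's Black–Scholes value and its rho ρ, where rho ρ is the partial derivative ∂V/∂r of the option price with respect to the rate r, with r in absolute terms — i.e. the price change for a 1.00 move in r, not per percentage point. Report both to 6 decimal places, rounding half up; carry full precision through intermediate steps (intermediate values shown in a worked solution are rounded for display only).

price = 27.893935
ρ = 84.665669

σ√T = 0.3595·√1.5038 = 0.440853
d₁ = (ln(S/K) + (r+σ²/2)T) / (σ√T) = (ln(121.42/114.85) + (0.0466+0.3595²/2)·1.5038) / 0.440853 = (0.055629 + 0.167253) / 0.440853 = 0.505569
d₂ = d₁ − σ√T = 0.505569 − 0.440853 = 0.064715
e^{−rT} = e^{−0.0466·1.5038} = 0.932322
N(d₁) = 0.693420,  N(d₂) = 0.525800
Call price V = S·N(d₁) − K·e^{−rT}·N(d₂) = 84.195085 − 56.301150 = 27.893935
ρ = K·T·e^{−rT}·N(d₂) = 84.665669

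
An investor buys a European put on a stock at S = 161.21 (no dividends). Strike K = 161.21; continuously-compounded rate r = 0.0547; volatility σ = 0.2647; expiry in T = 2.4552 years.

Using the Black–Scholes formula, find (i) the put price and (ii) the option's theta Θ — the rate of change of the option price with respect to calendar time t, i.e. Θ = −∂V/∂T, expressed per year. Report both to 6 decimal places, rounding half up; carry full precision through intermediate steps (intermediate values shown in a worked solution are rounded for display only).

σ√T = 0.2647·√2.4552 = 0.414760
d₁ = (ln(S/K) + (r+σ²/2)T) / (σ√T) = (ln(161.21/161.21) + (0.0547+0.2647²/2)·2.4552) / 0.414760 = (0.000000 + 0.220313) / 0.414760 = 0.531180
d₂ = d₁ − σ√T = 0.531180 − 0.414760 = 0.116420
e^{−rT} = e^{−0.0547·2.4552} = 0.874328
N(−d₁) = 0.297647,  N(−d₂) = 0.453660
Put price V = K·e^{−rT}·N(−d₂) − S·N(−d₁) = 63.943574 − 47.983664 = 15.959910
φ(d₁) = (1/√(2π))·e^{−d₁²/2} = 0.346451
Θ = −S·φ(d₁)·σ/(2√T) + r·K·e^{−rT}·N(−d₂) = −4.717522 + 3.497714 = -1.219808

price = 15.959910
Θ = -1.219808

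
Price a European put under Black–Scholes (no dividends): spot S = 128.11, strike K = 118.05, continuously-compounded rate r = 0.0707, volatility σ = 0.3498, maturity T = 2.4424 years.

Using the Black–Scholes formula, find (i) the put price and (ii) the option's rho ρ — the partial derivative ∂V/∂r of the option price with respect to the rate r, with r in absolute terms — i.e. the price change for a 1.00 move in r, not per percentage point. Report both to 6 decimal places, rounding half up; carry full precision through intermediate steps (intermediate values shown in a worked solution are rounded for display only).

σ√T = 0.3498·√2.4424 = 0.546674
d₁ = (ln(S/K) + (r+σ²/2)T) / (σ√T) = (ln(128.11/118.05) + (0.0707+0.3498²/2)·2.4424) / 0.546674 = (0.081781 + 0.322104) / 0.546674 = 0.738804
d₂ = d₁ − σ√T = 0.738804 − 0.546674 = 0.192130
e^{−rT} = e^{−0.0707·2.4424} = 0.841409
N(−d₁) = 0.230013,  N(−d₂) = 0.423820
Put price V = K·e^{−rT}·N(−d₂) − S·N(−d₁) = 42.097328 − 29.466965 = 12.630364
ρ = −K·T·e^{−rT}·N(−d₂) = -102.818514

price = 12.630364
ρ = -102.818514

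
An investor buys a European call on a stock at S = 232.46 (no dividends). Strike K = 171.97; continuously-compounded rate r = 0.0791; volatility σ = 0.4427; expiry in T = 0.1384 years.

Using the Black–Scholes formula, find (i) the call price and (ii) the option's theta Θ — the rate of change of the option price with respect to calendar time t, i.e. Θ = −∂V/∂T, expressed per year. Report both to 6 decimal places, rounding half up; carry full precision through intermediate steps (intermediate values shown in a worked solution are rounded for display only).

σ√T = 0.4427·√0.1384 = 0.164694
d₁ = (ln(S/K) + (r+σ²/2)T) / (σ√T) = (ln(232.46/171.97) + (0.0791+0.4427²/2)·0.1384) / 0.164694 = (0.301398 + 0.024509) / 0.164694 = 1.978868
d₂ = d₁ − σ√T = 1.978868 − 0.164694 = 1.814175
e^{−rT} = e^{−0.0791·0.1384} = 0.989112
N(d₁) = 0.976085,  N(d₂) = 0.965175
Call price V = S·N(d₁) − K·e^{−rT}·N(d₂) = 226.900624 − 164.173913 = 62.726711
φ(d₁) = (1/√(2π))·e^{−d₁²/2} = 0.056309
Θ = −S·φ(d₁)·σ/(2√T) − r·K·e^{−rT}·N(d₂) = −7.788224 − 12.986157 = -20.774381

price = 62.726711
Θ = -20.774381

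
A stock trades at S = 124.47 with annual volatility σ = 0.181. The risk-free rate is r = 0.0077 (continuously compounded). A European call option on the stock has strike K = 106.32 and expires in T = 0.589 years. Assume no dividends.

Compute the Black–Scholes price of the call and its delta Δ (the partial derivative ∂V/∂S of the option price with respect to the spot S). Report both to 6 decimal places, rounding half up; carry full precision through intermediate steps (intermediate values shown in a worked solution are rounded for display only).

σ√T = 0.181·√0.589 = 0.138911
d₁ = (ln(S/K) + (r+σ²/2)T) / (σ√T) = (ln(124.47/106.32) + (0.0077+0.181²/2)·0.589) / 0.138911 = (0.157611 + 0.014183) / 0.138911 = 1.236726
d₂ = d₁ − σ√T = 1.236726 − 0.138911 = 1.097815
e^{−rT} = e^{−0.0077·0.589} = 0.995475
N(d₁) = 0.891906,  N(d₂) = 0.863857
Call price V = S·N(d₁) − K·e^{−rT}·N(d₂) = 111.015496 − 91.429722 = 19.585774
Δ = N(d₁) = 0.891906

price = 19.585774
Δ = 0.891906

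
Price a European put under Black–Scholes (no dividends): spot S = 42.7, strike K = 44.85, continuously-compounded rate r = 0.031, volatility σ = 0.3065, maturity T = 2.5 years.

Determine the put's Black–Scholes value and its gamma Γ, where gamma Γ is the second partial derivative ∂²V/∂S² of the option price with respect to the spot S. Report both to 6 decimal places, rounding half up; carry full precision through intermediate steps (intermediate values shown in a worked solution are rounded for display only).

σ√T = 0.3065·√2.5 = 0.484619
d₁ = (ln(S/K) + (r+σ²/2)T) / (σ√T) = (ln(42.7/44.85) + (0.031+0.3065²/2)·2.5) / 0.484619 = (-0.049125 + 0.194928) / 0.484619 = 0.300861
d₂ = d₁ − σ√T = 0.300861 − 0.484619 = -0.183758
e^{−rT} = e^{−0.031·2.5} = 0.925427
N(−d₁) = 0.381760,  N(−d₂) = 0.572898
Put price V = K·e^{−rT}·N(−d₂) − S·N(−d₁) = 23.778371 − 16.301157 = 7.477215
φ(d₁) = (1/√(2π))·e^{−d₁²/2} = 0.381289
Γ = φ(d₁) / (S·σ·√T) = 0.018426

price = 7.477215
Γ = 0.018426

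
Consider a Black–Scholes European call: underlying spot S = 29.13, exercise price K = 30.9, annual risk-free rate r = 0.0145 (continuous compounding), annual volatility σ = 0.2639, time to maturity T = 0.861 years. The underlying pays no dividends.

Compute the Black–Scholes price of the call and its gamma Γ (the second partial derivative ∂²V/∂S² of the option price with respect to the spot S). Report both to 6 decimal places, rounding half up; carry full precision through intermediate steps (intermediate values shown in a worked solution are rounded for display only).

price = 2.264845
Γ = 0.055801

σ√T = 0.2639·√0.861 = 0.244873
d₁ = (ln(S/K) + (r+σ²/2)T) / (σ√T) = (ln(29.13/30.9) + (0.0145+0.2639²/2)·0.861) / 0.244873 = (-0.058988 + 0.042466) / 0.244873 = -0.067471
d₂ = d₁ − σ√T = -0.067471 − 0.244873 = -0.312344
e^{−rT} = e^{−0.0145·0.861} = 0.987593
N(d₁) = 0.473104,  N(d₂) = 0.377390
Call price V = S·N(d₁) − K·e^{−rT}·N(d₂) = 13.781507 − 11.516661 = 2.264845
φ(d₁) = (1/√(2π))·e^{−d₁²/2} = 0.398035
Γ = φ(d₁) / (S·σ·√T) = 0.055801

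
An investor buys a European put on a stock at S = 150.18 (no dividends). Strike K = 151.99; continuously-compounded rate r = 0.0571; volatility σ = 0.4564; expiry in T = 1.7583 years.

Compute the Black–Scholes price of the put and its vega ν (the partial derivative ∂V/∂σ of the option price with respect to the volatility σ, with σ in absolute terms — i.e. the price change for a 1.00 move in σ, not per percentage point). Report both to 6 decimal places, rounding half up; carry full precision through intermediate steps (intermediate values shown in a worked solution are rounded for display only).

σ√T = 0.4564·√1.7583 = 0.605191
d₁ = (ln(S/K) + (r+σ²/2)T) / (σ√T) = (ln(150.18/151.99) + (0.0571+0.4564²/2)·1.7583) / 0.605191 = (-0.011980 + 0.283527) / 0.605191 = 0.448696
d₂ = d₁ − σ√T = 0.448696 − 0.605191 = -0.156495
e^{−rT} = e^{−0.0571·1.7583} = 0.904477
N(−d₁) = 0.326825,  N(−d₂) = 0.562178
Put price V = K·e^{−rT}·N(−d₂) − S·N(−d₁) = 77.283443 − 49.082652 = 28.200791
φ(d₁) = (1/√(2π))·e^{−d₁²/2} = 0.360738
ν = S·φ(d₁)·√T = 71.837435

price = 28.200791
ν = 71.837435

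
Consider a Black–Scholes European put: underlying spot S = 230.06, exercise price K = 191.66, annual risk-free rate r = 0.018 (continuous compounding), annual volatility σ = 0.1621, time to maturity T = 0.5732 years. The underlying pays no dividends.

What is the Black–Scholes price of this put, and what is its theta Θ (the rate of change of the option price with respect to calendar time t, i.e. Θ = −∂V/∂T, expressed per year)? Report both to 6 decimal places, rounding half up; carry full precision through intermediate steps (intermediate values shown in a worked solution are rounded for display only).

price = 0.635349
Θ = -2.364644

σ√T = 0.1621·√0.5732 = 0.122726
d₁ = (ln(S/K) + (r+σ²/2)T) / (σ√T) = (ln(230.06/191.66) + (0.018+0.1621²/2)·0.5732) / 0.122726 = (0.182617 + 0.017848) / 0.122726 = 1.633442
d₂ = d₁ − σ√T = 1.633442 − 0.122726 = 1.510716
e^{−rT} = e^{−0.018·0.5732} = 0.989735
N(−d₁) = 0.051188,  N(−d₂) = 0.065430
Put price V = K·e^{−rT}·N(−d₂) − S·N(−d₁) = 12.411666 − 11.776317 = 0.635349
φ(d₁) = (1/√(2π))·e^{−d₁²/2} = 0.105083
Θ = −S·φ(d₁)·σ/(2√T) + r·K·e^{−rT}·N(−d₂) = −2.588054 + 0.223410 = -2.364644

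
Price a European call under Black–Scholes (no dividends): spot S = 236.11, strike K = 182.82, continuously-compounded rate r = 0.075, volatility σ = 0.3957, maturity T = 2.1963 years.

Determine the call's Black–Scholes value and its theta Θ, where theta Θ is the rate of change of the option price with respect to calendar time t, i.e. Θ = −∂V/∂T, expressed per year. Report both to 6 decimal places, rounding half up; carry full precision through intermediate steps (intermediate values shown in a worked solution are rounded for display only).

price = 96.252209
Θ = -15.272414

σ√T = 0.3957·√2.1963 = 0.586424
d₁ = (ln(S/K) + (r+σ²/2)T) / (σ√T) = (ln(236.11/182.82) + (0.075+0.3957²/2)·2.1963) / 0.586424 = (0.255796 + 0.336669) / 0.586424 = 1.010301
d₂ = d₁ − σ√T = 1.010301 − 0.586424 = 0.423877
e^{−rT} = e^{−0.075·2.1963} = 0.848129
N(d₁) = 0.843824,  N(d₂) = 0.664172
Call price V = S·N(d₁) − K·e^{−rT}·N(d₂) = 199.235386 − 102.983177 = 96.252209
φ(d₁) = (1/√(2π))·e^{−d₁²/2} = 0.239478
Θ = −S·φ(d₁)·σ/(2√T) − r·K·e^{−rT}·N(d₂) = −7.548675 − 7.723738 = -15.272414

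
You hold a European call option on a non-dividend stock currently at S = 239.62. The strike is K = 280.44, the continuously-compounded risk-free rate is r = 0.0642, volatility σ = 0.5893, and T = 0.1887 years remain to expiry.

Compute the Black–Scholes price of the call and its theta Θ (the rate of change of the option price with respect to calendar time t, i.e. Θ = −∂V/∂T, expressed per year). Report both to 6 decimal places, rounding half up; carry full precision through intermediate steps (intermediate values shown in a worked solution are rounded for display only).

σ√T = 0.5893·√0.1887 = 0.255990
d₁ = (ln(S/K) + (r+σ²/2)T) / (σ√T) = (ln(239.62/280.44) + (0.0642+0.5893²/2)·0.1887) / 0.255990 = (-0.157305 + 0.044880) / 0.255990 = -0.439180
d₂ = d₁ − σ√T = -0.439180 − 0.255990 = -0.695170
e^{−rT} = e^{−0.0642·0.1887} = 0.987959
N(d₁) = 0.330265,  N(d₂) = 0.243474
Call price V = S·N(d₁) − K·e^{−rT}·N(d₂) = 79.138218 − 67.457783 = 11.680435
φ(d₁) = (1/√(2π))·e^{−d₁²/2} = 0.362265
Θ = −S·φ(d₁)·σ/(2√T) − r·K·e^{−rT}·N(d₂) = −58.880357 − 4.330790 = -63.211147

price = 11.680435
Θ = -63.211147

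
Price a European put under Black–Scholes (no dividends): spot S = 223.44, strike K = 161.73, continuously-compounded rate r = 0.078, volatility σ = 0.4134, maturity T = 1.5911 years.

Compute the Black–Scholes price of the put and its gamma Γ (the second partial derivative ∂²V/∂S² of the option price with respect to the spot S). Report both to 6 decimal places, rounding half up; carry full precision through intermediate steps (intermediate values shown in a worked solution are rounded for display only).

price = 9.897201
Γ = 0.001832

σ√T = 0.4134·√1.5911 = 0.521458
d₁ = (ln(S/K) + (r+σ²/2)T) / (σ√T) = (ln(223.44/161.73) + (0.078+0.4134²/2)·1.5911) / 0.521458 = (0.323215 + 0.260065) / 0.521458 = 1.118556
d₂ = d₁ − σ√T = 1.118556 − 0.521458 = 0.597098
e^{−rT} = e^{−0.078·1.5911} = 0.883286
N(−d₁) = 0.131665,  N(−d₂) = 0.275221
Put price V = K·e^{−rT}·N(−d₂) − S·N(−d₁) = 39.316405 − 29.419203 = 9.897201
φ(d₁) = (1/√(2π))·e^{−d₁²/2} = 0.213414
Γ = φ(d₁) / (S·σ·√T) = 0.001832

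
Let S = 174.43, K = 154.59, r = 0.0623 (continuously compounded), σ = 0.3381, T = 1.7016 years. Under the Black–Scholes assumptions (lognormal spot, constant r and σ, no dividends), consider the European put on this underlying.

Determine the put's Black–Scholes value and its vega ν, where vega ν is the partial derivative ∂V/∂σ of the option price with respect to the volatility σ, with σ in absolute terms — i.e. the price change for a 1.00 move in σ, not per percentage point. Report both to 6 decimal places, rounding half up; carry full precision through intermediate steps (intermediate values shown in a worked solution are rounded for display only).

σ√T = 0.3381·√1.7016 = 0.441036
d₁ = (ln(S/K) + (r+σ²/2)T) / (σ√T) = (ln(174.43/154.59) + (0.0623+0.3381²/2)·1.7016) / 0.441036 = (0.120747 + 0.203266) / 0.441036 = 0.734664
d₂ = d₁ − σ√T = 0.734664 − 0.441036 = 0.293628
e^{−rT} = e^{−0.0623·1.7016} = 0.899416
N(−d₁) = 0.231272,  N(−d₂) = 0.384521
Put price V = K·e^{−rT}·N(−d₂) − S·N(−d₁) = 53.464092 − 40.340802 = 13.123290
φ(d₁) = (1/√(2π))·e^{−d₁²/2} = 0.304585
ν = S·φ(d₁)·√T = 69.304100

price = 13.123290
ν = 69.304100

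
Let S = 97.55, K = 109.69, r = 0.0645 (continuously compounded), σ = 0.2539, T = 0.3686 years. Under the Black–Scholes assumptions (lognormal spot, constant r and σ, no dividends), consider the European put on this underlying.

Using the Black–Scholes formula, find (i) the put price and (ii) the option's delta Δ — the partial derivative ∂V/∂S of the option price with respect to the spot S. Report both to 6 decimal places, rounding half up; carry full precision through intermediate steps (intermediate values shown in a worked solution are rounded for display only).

σ√T = 0.2539·√0.3686 = 0.154149
d₁ = (ln(S/K) + (r+σ²/2)T) / (σ√T) = (ln(97.55/109.69) + (0.0645+0.2539²/2)·0.3686) / 0.154149 = (-0.117293 + 0.035656) / 0.154149 = -0.529602
d₂ = d₁ − σ√T = -0.529602 − 0.154149 = -0.683751
e^{−rT} = e^{−0.0645·0.3686} = 0.976506
N(−d₁) = 0.701806,  N(−d₂) = 0.752934
Put price V = K·e^{−rT}·N(−d₂) − S·N(−d₁) = 80.648913 − 68.461168 = 12.187745
Δ = −N(−d₁) = -0.701806

price = 12.187745
Δ = -0.701806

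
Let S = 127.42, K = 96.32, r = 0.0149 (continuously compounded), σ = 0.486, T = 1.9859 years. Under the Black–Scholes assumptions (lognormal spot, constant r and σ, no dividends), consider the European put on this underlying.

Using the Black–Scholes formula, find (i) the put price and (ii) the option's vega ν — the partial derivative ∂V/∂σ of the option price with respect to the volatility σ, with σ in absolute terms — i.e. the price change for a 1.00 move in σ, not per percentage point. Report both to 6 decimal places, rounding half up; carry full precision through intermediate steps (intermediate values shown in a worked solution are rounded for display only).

price = 15.476495
ν = 52.258790

σ√T = 0.486·√1.9859 = 0.684881
d₁ = (ln(S/K) + (r+σ²/2)T) / (σ√T) = (ln(127.42/96.32) + (0.0149+0.486²/2)·1.9859) / 0.684881 = (0.279813 + 0.264121) / 0.684881 = 0.794202
d₂ = d₁ − σ√T = 0.794202 − 0.684881 = 0.109321
e^{−rT} = e^{−0.0149·1.9859} = 0.970844
N(−d₁) = 0.213539,  N(−d₂) = 0.456474
Put price V = K·e^{−rT}·N(−d₂) − S·N(−d₁) = 42.685635 − 27.209140 = 15.476495
φ(d₁) = (1/√(2π))·e^{−d₁²/2} = 0.291034
ν = S·φ(d₁)·√T = 52.258790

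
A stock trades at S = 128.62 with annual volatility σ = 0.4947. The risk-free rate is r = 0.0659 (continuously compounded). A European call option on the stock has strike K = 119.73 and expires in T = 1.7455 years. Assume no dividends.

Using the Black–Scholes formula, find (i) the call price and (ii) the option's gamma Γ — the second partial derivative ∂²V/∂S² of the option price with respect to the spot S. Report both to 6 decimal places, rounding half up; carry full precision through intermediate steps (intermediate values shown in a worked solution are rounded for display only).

price = 42.267867
Γ = 0.003934

σ√T = 0.4947·√1.7455 = 0.653585
d₁ = (ln(S/K) + (r+σ²/2)T) / (σ√T) = (ln(128.62/119.73) + (0.0659+0.4947²/2)·1.7455) / 0.653585 = (0.071623 + 0.328615) / 0.653585 = 0.612374
d₂ = d₁ − σ√T = 0.612374 − 0.653585 = -0.041211
e^{−rT} = e^{−0.0659·1.7455} = 0.891341
N(d₁) = 0.729855,  N(d₂) = 0.483564
Call price V = S·N(d₁) − K·e^{−rT}·N(d₂) = 93.873913 − 51.606045 = 42.267867
φ(d₁) = (1/√(2π))·e^{−d₁²/2} = 0.330735
Γ = φ(d₁) / (S·σ·√T) = 0.003934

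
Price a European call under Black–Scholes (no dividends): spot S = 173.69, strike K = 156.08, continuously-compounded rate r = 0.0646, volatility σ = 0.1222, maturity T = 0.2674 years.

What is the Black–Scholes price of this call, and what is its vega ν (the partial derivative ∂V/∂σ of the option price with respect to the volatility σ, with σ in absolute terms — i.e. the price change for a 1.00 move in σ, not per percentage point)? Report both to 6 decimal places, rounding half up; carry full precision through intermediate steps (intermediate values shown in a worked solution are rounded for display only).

price = 20.379052
ν = 4.881132

σ√T = 0.1222·√0.2674 = 0.063191
d₁ = (ln(S/K) + (r+σ²/2)T) / (σ√T) = (ln(173.69/156.08) + (0.0646+0.1222²/2)·0.2674) / 0.063191 = (0.106903 + 0.019271) / 0.063191 = 1.996723
d₂ = d₁ − σ√T = 1.996723 − 0.063191 = 1.933533
e^{−rT} = e^{−0.0646·0.2674} = 0.982874
N(d₁) = 0.977072,  N(d₂) = 0.973415
Call price V = S·N(d₁) − K·e^{−rT}·N(d₂) = 169.707699 − 149.328648 = 20.379052
φ(d₁) = (1/√(2π))·e^{−d₁²/2} = 0.054346
ν = S·φ(d₁)·√T = 4.881132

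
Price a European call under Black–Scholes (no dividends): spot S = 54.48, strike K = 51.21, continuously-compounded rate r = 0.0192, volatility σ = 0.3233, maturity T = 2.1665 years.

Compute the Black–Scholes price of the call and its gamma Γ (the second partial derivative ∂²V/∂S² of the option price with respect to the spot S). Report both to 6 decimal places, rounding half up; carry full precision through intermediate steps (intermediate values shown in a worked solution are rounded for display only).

price = 12.645402
Γ = 0.013872

σ√T = 0.3233·√2.1665 = 0.475866
d₁ = (ln(S/K) + (r+σ²/2)T) / (σ√T) = (ln(54.48/51.21) + (0.0192+0.3233²/2)·2.1665) / 0.475866 = (0.061899 + 0.154821) / 0.475866 = 0.455422
d₂ = d₁ − σ√T = 0.455422 − 0.475866 = -0.020444
e^{−rT} = e^{−0.0192·2.1665} = 0.959256
N(d₁) = 0.675597,  N(d₂) = 0.491844
Call price V = S·N(d₁) − K·e^{−rT}·N(d₂) = 36.806535 − 24.161133 = 12.645402
φ(d₁) = (1/√(2π))·e^{−d₁²/2} = 0.359643
Γ = φ(d₁) / (S·σ·√T) = 0.013872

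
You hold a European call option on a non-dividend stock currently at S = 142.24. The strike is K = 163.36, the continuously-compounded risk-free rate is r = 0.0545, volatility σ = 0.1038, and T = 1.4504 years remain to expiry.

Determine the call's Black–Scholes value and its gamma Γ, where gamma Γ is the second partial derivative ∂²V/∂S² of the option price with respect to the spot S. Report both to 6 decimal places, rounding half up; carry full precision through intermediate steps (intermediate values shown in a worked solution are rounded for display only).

σ√T = 0.1038·√1.4504 = 0.125009
d₁ = (ln(S/K) + (r+σ²/2)T) / (σ√T) = (ln(142.24/163.36) + (0.0545+0.1038²/2)·1.4504) / 0.125009 = (-0.138441 + 0.086860) / 0.125009 = -0.412612
d₂ = d₁ − σ√T = -0.412612 − 0.125009 = -0.537621
e^{−rT} = e^{−0.0545·1.4504} = 0.923997
N(d₁) = 0.339946,  N(d₂) = 0.295420
Call price V = S·N(d₁) − K·e^{−rT}·N(d₂) = 48.353863 − 44.591831 = 3.762031
φ(d₁) = (1/√(2π))·e^{−d₁²/2} = 0.366388
Γ = φ(d₁) / (S·σ·√T) = 0.020605

price = 3.762031
Γ = 0.020605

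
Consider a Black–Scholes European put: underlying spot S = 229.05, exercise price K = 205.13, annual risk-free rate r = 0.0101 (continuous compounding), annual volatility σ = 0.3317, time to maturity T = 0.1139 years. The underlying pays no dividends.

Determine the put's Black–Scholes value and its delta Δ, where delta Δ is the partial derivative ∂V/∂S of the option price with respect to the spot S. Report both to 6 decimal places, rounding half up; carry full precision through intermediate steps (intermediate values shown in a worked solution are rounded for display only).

price = 2.035702
Δ = -0.146511

σ√T = 0.3317·√0.1139 = 0.111946
d₁ = (ln(S/K) + (r+σ²/2)T) / (σ√T) = (ln(229.05/205.13) + (0.0101+0.3317²/2)·0.1139) / 0.111946 = (0.110296 + 0.007416) / 0.111946 = 1.051516
d₂ = d₁ − σ√T = 1.051516 − 0.111946 = 0.939571
e^{−rT} = e^{−0.0101·0.1139} = 0.998850
N(−d₁) = 0.146511,  N(−d₂) = 0.173719
Put price V = K·e^{−rT}·N(−d₂) − S·N(−d₁) = 35.593994 − 33.558292 = 2.035702
Δ = −N(−d₁) = -0.146511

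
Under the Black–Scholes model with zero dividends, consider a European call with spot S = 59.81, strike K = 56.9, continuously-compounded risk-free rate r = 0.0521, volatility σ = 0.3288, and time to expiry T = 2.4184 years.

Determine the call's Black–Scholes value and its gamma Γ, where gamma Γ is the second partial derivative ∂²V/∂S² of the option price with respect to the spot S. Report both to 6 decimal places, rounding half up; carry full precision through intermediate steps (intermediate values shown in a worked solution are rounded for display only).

σ√T = 0.3288·√2.4184 = 0.511324
d₁ = (ln(S/K) + (r+σ²/2)T) / (σ√T) = (ln(59.81/56.9) + (0.0521+0.3288²/2)·2.4184) / 0.511324 = (0.049878 + 0.256725) / 0.511324 = 0.599624
d₂ = d₁ − σ√T = 0.599624 − 0.511324 = 0.088301
e^{−rT} = e^{−0.0521·2.4184} = 0.881616
N(d₁) = 0.725622,  N(d₂) = 0.535181
Call price V = S·N(d₁) − K·e^{−rT}·N(d₂) = 43.399433 − 26.846802 = 16.552631
φ(d₁) = (1/√(2π))·e^{−d₁²/2} = 0.333300
Γ = φ(d₁) / (S·σ·√T) = 0.010898

price = 16.552631
Γ = 0.010898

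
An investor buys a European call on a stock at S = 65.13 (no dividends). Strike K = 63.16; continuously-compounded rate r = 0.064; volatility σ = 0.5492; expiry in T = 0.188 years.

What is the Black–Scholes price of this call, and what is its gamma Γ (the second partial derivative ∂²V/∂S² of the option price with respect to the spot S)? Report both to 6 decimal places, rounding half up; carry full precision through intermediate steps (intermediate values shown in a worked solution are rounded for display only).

σ√T = 0.5492·√0.188 = 0.238127
d₁ = (ln(S/K) + (r+σ²/2)T) / (σ√T) = (ln(65.13/63.16) + (0.064+0.5492²/2)·0.188) / 0.238127 = (0.030714 + 0.040384) / 0.238127 = 0.298573
d₂ = d₁ − σ√T = 0.298573 − 0.238127 = 0.060446
e^{−rT} = e^{−0.064·0.188} = 0.988040
N(d₁) = 0.617367,  N(d₂) = 0.524100
Call price V = S·N(d₁) − K·e^{−rT}·N(d₂) = 40.209117 − 32.706233 = 7.502884
φ(d₁) = (1/√(2π))·e^{−d₁²/2} = 0.381551
Γ = φ(d₁) / (S·σ·√T) = 0.024602

price = 7.502884
Γ = 0.024602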